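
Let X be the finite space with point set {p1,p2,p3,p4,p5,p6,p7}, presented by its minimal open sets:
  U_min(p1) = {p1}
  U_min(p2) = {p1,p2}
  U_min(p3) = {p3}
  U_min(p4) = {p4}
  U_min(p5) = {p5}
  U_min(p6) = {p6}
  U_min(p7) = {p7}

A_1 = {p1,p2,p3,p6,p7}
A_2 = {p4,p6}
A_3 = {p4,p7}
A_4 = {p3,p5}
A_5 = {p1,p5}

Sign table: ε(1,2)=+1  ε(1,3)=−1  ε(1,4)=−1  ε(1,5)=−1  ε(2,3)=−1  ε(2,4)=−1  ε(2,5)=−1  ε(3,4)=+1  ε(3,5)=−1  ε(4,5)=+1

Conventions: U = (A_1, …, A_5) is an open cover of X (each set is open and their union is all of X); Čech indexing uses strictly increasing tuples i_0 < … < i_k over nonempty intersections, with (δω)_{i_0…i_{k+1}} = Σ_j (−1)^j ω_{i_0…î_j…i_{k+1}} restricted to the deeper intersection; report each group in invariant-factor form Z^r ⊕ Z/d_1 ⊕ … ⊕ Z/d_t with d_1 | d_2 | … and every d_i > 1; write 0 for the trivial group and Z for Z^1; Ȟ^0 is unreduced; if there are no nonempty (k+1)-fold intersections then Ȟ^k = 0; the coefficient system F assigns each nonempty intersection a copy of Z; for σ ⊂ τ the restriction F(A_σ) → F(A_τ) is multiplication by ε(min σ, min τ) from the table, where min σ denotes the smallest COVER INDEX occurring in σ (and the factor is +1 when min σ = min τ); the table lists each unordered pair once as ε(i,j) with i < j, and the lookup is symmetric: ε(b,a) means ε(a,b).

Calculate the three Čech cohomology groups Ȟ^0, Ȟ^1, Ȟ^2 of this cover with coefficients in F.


Ȟ^0(U;F) ≅ Z,  Ȟ^1(U;F) ≅ Z^2,  Ȟ^2(U;F) ≅ 0

nonempty intersections:
  A12={p6} A13={p7} A14={p3} A15={p1} A23={p4} A45={p5}
C dims 5,6; δ0: rk 4, SNF 1^4
Ȟ^0: (5−4)−0=1 ⇒ Z
Ȟ^1: (6−0)−4=2 ⇒ Z^2
Ȟ^2: (0−0)−0=0 ⇒ 0


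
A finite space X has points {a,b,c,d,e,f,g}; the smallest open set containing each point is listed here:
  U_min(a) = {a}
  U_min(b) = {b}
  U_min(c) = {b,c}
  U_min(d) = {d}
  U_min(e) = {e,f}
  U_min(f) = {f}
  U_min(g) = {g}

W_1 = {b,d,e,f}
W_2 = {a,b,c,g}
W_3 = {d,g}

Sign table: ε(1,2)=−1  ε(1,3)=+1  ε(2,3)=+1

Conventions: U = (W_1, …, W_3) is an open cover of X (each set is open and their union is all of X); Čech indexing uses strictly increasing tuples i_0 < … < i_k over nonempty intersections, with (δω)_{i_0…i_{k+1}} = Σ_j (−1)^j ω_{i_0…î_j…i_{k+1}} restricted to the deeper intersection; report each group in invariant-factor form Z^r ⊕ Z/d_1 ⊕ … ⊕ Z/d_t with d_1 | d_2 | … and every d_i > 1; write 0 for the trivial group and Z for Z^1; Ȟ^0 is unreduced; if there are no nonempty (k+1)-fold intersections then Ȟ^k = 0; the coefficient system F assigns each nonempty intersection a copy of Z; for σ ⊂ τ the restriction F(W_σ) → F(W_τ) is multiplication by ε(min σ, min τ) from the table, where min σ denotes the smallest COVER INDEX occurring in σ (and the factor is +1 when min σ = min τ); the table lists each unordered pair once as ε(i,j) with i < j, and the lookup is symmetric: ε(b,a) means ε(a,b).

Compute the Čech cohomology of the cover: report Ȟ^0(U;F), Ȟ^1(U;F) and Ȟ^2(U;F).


nonempty overlaps:
  W12={b} W13={d} W23={g}
C dims 3,3; δ0: rk 3, SNF 1^2·2
degree 0: 3−3−0 = 0 → Ȟ^0 ≅ 0
degree 1: 3−0−3 = 0 plus torsion [2] → Ȟ^1 ≅ Z/2
degree 2: 0−0−0 = 0 → Ȟ^2 ≅ 0

Ȟ^0 ≅ 0, Ȟ^1 ≅ Z/2 and Ȟ^2 ≅ 0


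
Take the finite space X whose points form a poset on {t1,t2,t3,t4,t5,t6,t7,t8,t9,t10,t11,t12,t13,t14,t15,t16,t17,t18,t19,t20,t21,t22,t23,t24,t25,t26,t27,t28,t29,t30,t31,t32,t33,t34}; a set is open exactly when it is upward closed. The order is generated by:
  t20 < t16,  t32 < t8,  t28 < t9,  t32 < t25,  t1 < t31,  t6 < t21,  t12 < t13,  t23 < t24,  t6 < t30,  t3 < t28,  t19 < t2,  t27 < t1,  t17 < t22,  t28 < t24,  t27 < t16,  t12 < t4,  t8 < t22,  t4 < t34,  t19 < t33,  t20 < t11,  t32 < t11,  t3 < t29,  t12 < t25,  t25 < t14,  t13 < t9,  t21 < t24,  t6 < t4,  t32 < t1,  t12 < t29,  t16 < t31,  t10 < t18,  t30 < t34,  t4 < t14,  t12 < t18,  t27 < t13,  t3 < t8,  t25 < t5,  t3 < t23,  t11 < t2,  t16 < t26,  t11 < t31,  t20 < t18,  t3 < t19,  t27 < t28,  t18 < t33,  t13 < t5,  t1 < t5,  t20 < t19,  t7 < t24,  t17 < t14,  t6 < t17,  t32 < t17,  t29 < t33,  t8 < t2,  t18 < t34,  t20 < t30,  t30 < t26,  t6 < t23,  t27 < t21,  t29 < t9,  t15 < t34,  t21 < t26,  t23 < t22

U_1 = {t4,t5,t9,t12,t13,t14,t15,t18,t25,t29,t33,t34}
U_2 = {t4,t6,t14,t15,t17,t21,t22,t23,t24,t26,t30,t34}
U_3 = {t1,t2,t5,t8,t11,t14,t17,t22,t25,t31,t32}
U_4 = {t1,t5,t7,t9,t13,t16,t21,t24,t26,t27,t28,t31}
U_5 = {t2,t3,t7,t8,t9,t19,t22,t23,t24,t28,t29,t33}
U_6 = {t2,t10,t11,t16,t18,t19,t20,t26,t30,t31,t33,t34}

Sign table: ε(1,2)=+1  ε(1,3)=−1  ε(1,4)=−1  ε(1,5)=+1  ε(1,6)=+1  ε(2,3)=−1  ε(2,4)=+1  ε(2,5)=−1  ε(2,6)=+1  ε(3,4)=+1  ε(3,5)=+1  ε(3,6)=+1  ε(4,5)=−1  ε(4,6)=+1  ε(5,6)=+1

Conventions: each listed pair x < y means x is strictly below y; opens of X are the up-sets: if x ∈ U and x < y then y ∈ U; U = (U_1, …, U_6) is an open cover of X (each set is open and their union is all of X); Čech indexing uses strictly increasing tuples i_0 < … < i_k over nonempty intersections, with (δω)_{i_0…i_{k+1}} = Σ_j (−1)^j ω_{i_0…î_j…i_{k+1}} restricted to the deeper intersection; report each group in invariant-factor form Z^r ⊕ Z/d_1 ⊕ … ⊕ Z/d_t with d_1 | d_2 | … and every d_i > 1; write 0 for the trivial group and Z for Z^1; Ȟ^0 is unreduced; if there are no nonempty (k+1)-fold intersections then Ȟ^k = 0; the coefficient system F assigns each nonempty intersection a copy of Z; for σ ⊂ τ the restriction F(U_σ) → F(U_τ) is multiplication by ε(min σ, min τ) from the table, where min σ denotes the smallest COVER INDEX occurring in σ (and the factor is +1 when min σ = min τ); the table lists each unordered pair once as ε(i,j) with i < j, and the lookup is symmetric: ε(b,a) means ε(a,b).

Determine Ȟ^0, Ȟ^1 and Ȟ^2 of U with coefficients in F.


nerve of the cover:
  U12={t4,t14,t15,t34} U13={t5,t14,t25} U14={t5,t9,t13} U15={t9,t29,t33} U16={t18,t33,t34} U23={t14,t17,t22} U24={t21,t24,t26} U25={t22,t23,t24} U26={t26,t30,t34} U34={t1,t5,t31} U35={t2,t8,t22} U36={t2,t11,t31} U45={t7,t9,t24,t28} U46={t16,t26,t31} U56={t2,t19,t33}
  U123={t14} U126={t34} U134={t5} U145={t9} U156={t33} U235={t22} U245={t24} U246={t26} U346={t31} U356={t2}
C dims 6,15,10; δ0: rk 6, SNF 1^5·2; δ1: rk 9, SNF 1^9
Ȟ^0 = (6 − 6) − 0 = 0, so Ȟ^0 ≅ 0
Ȟ^1 = (15 − 9) − 6 = 0 plus torsion [2], so Ȟ^1 ≅ Z/2
Ȟ^2 = (10 − 0) − 9 = 1, so Ȟ^2 ≅ Z

Ȟ^0 ≅ 0, Ȟ^1 ≅ Z/2 and Ȟ^2 ≅ Z


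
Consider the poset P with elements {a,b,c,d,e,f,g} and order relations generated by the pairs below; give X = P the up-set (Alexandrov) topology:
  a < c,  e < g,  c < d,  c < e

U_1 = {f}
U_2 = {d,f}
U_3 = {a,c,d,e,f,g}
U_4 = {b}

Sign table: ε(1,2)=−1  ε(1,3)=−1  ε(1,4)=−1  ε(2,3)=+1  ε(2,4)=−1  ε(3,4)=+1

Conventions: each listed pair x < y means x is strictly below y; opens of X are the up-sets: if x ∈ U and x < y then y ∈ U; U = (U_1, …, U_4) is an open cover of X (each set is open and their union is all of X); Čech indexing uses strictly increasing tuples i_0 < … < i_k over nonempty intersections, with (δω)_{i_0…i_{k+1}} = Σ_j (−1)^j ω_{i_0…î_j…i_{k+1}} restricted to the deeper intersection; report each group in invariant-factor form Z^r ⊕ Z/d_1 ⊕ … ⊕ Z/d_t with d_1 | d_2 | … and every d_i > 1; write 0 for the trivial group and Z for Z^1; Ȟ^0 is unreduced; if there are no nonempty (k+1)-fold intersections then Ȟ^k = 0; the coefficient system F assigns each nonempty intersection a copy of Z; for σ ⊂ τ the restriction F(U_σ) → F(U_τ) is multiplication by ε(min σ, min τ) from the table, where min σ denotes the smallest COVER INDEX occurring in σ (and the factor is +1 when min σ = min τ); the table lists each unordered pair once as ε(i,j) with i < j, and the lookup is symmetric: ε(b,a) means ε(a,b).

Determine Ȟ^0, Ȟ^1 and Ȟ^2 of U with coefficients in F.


nonempty intersections:
  U12={f} U13={f} U23={d,f}
  U123={f}
C dims 4,3,1; δ0: rk 2, SNF 1^2; δ1: rk 1, SNF 1^1
Ȟ^0: (4−2)−0=2 ⇒ Z^2
Ȟ^1: (3−1)−2=0 ⇒ 0
Ȟ^2: (1−0)−1=0 ⇒ 0

Ȟ^0(U;F) ≅ Z^2,  Ȟ^1(U;F) ≅ 0,  Ȟ^2(U;F) ≅ 0


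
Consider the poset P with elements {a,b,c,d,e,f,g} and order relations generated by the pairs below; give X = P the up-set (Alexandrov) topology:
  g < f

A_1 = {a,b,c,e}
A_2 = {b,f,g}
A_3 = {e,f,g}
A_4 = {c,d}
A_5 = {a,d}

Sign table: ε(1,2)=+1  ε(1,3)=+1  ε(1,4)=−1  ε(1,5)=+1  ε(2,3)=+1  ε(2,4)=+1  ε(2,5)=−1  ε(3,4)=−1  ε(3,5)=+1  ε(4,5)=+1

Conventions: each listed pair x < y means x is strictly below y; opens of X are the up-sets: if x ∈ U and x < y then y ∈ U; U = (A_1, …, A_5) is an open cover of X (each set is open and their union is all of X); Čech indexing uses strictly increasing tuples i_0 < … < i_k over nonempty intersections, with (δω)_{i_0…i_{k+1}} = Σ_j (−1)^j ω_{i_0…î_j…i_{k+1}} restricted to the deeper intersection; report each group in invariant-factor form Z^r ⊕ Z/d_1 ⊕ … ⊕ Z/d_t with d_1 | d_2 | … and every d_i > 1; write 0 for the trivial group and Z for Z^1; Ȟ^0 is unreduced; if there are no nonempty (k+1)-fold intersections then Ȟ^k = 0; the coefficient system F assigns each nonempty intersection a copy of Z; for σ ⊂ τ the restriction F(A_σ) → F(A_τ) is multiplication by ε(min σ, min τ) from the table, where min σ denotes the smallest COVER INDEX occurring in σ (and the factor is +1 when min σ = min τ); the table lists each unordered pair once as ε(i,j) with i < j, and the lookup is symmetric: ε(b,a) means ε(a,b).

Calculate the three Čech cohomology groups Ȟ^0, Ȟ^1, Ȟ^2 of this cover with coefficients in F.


Ȟ^0 = 0, Ȟ^1 = Z ⊕ Z/2, Ȟ^2 = 0

nerve simplices:
  A12={b} A13={e} A14={c} A15={a} A23={f,g} A45={d}
C dims 5,6; δ0: rk 5, SNF 1^4·2
degree 0: 5−5−0 = 0 → Ȟ^0 ≅ 0
degree 1: 6−0−5 = 1 plus torsion [2] → Ȟ^1 ≅ Z ⊕ Z/2
degree 2: 0−0−0 = 0 → Ȟ^2 ≅ 0


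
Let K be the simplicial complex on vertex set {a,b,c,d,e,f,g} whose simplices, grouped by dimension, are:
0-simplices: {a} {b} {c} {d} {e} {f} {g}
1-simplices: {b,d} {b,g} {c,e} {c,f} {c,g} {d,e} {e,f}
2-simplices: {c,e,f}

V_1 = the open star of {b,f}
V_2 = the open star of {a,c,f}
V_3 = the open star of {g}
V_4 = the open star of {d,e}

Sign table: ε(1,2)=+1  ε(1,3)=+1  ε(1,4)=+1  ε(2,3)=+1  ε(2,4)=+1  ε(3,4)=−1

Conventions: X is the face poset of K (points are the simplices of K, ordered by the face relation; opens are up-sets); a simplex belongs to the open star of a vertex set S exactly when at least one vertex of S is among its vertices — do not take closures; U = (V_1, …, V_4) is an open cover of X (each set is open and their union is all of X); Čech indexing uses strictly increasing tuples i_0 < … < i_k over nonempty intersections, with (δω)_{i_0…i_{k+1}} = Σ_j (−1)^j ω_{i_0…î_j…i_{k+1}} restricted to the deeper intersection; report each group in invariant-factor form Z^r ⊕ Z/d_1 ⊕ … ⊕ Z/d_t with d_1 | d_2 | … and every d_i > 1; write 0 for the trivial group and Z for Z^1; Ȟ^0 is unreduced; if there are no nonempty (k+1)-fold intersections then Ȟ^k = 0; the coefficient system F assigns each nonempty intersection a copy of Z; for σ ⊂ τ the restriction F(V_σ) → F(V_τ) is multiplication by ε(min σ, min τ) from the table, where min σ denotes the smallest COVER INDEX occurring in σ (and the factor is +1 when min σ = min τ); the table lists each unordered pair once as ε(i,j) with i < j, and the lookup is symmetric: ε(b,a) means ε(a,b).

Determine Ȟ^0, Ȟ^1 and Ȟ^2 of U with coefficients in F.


Ȟ^0 ≅ Z; Ȟ^1 ≅ Z; Ȟ^2 ≅ 0

nonempty overlaps:
  V1={{b},{f},{b,d},{b,g},{c,f},{e,f},{c,e,f}} V2={{a},{c},{f},{c,e},{c,f},{c,g},{e,f},{c,e,f}} V3={{g},{b,g},{c,g}} V4={{d},{e},{b,d},{c,e},{d,e},{e,f},{c,e,f}}
  V12={{f},{c,f},{e,f},{c,e,f}} V13={{b,g}} V14={{b,d},{e,f},{c,e,f}} V23={{c,g}} V24={{c,e},{e,f},{c,e,f}}
  V124={{e,f},{c,e,f}}
C dims 4,5,1; δ0: rk 3, SNF 1^3; δ1: rk 1, SNF 1^1
degree 0: 4−3−0 = 1 → Ȟ^0 ≅ Z
degree 1: 5−1−3 = 1 → Ȟ^1 ≅ Z
degree 2: 1−0−1 = 0 → Ȟ^2 ≅ 0


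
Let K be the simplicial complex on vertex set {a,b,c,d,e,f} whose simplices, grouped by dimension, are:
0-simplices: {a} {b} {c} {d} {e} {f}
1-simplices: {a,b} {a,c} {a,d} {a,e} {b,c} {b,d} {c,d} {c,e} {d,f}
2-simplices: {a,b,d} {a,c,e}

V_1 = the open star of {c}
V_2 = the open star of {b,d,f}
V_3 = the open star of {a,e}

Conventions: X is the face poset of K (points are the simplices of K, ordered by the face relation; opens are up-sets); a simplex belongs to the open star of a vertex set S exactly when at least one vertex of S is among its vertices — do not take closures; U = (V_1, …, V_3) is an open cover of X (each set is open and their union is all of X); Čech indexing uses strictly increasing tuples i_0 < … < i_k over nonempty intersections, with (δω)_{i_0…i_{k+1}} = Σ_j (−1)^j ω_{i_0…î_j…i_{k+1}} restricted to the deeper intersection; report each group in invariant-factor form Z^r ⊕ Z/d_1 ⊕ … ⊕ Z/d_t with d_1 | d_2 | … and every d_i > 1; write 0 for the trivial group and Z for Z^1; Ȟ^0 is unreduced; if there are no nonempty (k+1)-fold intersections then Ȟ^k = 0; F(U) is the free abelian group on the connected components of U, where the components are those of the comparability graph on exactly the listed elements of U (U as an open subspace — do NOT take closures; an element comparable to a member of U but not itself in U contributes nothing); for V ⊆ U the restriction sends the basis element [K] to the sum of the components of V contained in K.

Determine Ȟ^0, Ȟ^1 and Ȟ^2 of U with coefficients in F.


Ȟ^0 ≅ Z,  Ȟ^1 ≅ Z^2,  Ȟ^2 ≅ 0

nonempty overlaps:
  V1={{c},{a,c},{b,c},{c,d},{c,e},{a,c,e}} V2={{b},{d},{f},{a,b},{a,d},{b,c},{b,d},{c,d},{d,f},{a,b,d}} V3={{a},{e},{a,b},{a,c},{a,d},{a,e},{c,e},{a,b,d},{a,c,e}}
  V12={{b,c},{c,d}} V13={{a,c},{c,e},{a,c,e}} V23={{a,b},{a,d},{a,b,d}}
components per intersection:
  V1: {{c},{a,c},{b,c},{c,d},{c,e},{a,c,e}}
  V2: {{b},{d},{f},{a,b},{a,d},{b,c},{b,d},{c,d},{d,f},{a,b,d}}
  V3: {{a},{e},{a,b},{a,c},{a,d},{a,e},{c,e},{a,b,d},{a,c,e}}
  V12: {{b,c}} {{c,d}}
  V13: {{a,c},{c,e},{a,c,e}}
  V23: {{a,b},{a,d},{a,b,d}}
C dims 3,4; δ0: rk 2, SNF 1^2
degree 0: 3−2−0 = 1 → Ȟ^0 ≅ Z
degree 1: 4−0−2 = 2 → Ȟ^1 ≅ Z^2
degree 2: 0−0−0 = 0 → Ȟ^2 ≅ 0


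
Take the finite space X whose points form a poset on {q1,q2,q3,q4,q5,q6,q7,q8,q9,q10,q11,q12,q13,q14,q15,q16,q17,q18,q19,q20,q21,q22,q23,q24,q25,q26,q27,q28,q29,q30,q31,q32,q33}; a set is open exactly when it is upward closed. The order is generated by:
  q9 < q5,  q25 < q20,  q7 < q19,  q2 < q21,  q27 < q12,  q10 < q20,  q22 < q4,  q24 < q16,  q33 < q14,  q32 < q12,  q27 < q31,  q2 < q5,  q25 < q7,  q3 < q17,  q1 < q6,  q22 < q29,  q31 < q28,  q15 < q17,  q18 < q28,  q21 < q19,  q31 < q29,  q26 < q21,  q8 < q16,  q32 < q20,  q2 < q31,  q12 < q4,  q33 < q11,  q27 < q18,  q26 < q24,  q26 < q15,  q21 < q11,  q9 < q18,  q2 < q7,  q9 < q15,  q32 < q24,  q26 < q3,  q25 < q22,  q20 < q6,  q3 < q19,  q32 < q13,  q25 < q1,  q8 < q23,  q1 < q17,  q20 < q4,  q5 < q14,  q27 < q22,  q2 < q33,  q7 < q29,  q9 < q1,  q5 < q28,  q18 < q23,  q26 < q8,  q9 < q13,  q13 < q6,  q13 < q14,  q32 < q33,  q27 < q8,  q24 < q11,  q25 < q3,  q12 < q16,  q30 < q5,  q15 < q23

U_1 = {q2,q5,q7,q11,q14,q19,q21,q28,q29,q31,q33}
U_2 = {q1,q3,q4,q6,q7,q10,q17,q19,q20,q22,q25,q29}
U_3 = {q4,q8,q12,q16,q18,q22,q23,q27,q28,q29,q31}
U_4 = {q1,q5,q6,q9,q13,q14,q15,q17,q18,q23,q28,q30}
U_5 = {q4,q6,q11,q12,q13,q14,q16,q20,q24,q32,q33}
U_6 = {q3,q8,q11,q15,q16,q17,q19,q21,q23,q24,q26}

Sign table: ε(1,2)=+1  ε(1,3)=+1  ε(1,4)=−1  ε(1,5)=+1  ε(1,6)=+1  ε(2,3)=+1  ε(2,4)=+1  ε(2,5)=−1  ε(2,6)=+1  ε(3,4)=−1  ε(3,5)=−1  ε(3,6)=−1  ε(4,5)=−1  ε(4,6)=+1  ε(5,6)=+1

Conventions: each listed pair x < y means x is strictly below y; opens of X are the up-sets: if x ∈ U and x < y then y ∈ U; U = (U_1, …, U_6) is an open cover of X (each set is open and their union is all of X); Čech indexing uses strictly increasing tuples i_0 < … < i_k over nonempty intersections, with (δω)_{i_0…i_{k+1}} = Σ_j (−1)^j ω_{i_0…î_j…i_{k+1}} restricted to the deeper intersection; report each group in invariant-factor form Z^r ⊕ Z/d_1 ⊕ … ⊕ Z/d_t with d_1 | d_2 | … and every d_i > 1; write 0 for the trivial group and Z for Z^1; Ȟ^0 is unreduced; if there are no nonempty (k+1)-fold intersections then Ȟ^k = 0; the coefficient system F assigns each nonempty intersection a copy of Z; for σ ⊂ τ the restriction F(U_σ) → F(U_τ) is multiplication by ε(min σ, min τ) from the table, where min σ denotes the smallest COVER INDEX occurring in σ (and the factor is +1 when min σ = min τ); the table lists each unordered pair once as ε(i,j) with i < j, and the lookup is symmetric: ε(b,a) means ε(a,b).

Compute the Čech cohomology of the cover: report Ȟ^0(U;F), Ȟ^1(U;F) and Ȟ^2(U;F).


Ȟ^0 = 0; Ȟ^1 = Z/2; Ȟ^2 = Z

nonempty intersections:
  U12={q7,q19,q29} U13={q28,q29,q31} U14={q5,q14,q28} U15={q11,q14,q33} U16={q11,q19,q21} U23={q4,q22,q29} U24={q1,q6,q17} U25={q4,q6,q20} U26={q3,q17,q19} U34={q18,q23,q28} U35={q4,q12,q16} U36={q8,q16,q23} U45={q6,q13,q14} U46={q15,q17,q23} U56={q11,q16,q24}
  U123={q29} U126={q19} U134={q28} U145={q14} U156={q11} U235={q4} U245={q6} U246={q17} U346={q23} U356={q16}
C dims 6,15,10; δ0: rk 6, SNF 1^5·2; δ1: rk 9, SNF 1^9
Ȟ^0: (6−6)−0=0 ⇒ 0
Ȟ^1: (15−9)−6=0 plus torsion [2] ⇒ Z/2
Ȟ^2: (10−0)−9=1 ⇒ Z


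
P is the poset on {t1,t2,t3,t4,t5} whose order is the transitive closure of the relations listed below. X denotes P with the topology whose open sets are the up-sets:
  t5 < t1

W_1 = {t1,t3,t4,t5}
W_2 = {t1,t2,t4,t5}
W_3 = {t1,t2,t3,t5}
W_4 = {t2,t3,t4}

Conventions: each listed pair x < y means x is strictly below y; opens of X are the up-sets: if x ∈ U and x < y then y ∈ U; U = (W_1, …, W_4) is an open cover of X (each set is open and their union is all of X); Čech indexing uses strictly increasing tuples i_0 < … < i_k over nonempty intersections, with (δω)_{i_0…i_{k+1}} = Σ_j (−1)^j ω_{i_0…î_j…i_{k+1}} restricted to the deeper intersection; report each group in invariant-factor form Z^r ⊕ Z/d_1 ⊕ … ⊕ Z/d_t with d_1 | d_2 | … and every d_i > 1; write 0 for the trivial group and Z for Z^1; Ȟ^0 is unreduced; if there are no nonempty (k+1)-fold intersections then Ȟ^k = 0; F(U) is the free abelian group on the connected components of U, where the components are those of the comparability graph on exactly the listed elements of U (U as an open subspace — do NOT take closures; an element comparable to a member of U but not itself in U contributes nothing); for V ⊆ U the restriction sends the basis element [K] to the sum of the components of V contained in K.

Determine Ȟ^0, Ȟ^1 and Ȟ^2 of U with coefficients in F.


Ȟ^0 = Z^4, Ȟ^1 = 0, Ȟ^2 = 0

nonempty intersections:
  W12={t1,t4,t5} W13={t1,t3,t5} W14={t3,t4} W23={t1,t2,t5} W24={t2,t4} W34={t2,t3}
  W123={t1,t5} W124={t4} W134={t3} W234={t2}
components per intersection:
  W1: {t1,t5} {t3} {t4}
  W2: {t1,t5} {t2} {t4}
  W3: {t1,t5} {t2} {t3}
  W4: {t2} {t3} {t4}
  W12: {t1,t5} {t4}
  W13: {t1,t5} {t3}
  W14: {t3} {t4}
  W23: {t1,t5} {t2}
  W24: {t2} {t4}
  W34: {t2} {t3}
  W123: {t1,t5}
  W124: {t4}
  W134: {t3}
  W234: {t2}
C dims 12,12,4; δ0: rk 8, SNF 1^8; δ1: rk 4, SNF 1^4
Ȟ^0: (12−8)−0=4 ⇒ Z^4
Ȟ^1: (12−4)−8=0 ⇒ 0
Ȟ^2: (4−0)−4=0 ⇒ 0


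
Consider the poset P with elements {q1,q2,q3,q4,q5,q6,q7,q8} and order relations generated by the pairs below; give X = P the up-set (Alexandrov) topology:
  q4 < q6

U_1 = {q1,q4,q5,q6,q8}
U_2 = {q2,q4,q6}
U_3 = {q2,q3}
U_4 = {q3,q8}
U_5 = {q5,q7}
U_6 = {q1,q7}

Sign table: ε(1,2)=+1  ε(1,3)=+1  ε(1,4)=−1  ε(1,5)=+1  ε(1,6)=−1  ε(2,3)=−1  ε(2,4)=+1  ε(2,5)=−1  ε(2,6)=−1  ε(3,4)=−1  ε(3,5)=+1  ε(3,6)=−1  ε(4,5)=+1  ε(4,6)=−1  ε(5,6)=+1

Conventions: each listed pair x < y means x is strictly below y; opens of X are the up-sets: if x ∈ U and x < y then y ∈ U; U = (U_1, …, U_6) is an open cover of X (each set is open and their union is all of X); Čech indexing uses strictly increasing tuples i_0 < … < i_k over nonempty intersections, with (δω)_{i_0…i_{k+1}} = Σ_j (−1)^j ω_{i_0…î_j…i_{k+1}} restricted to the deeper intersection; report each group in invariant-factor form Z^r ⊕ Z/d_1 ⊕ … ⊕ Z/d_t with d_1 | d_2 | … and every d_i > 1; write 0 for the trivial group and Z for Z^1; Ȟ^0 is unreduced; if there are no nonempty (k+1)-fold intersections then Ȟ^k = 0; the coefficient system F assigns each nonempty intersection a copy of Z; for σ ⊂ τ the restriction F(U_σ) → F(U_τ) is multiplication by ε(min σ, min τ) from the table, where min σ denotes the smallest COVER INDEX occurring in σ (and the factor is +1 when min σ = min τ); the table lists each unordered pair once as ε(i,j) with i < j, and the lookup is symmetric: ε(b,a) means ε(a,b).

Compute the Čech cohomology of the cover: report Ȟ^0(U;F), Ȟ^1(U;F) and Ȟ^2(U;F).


nonempty overlaps:
  U12={q4,q6} U14={q8} U15={q5} U16={q1} U23={q2} U34={q3} U56={q7}
C dims 6,7; δ0: rk 6, SNF 1^5·2
degree 0: 6−6−0 = 0 → Ȟ^0 ≅ 0
degree 1: 7−0−6 = 1 plus torsion [2] → Ȟ^1 ≅ Z ⊕ Z/2
degree 2: 0−0−0 = 0 → Ȟ^2 ≅ 0

Ȟ^0 = 0, Ȟ^1 = Z ⊕ Z/2, Ȟ^2 = 0


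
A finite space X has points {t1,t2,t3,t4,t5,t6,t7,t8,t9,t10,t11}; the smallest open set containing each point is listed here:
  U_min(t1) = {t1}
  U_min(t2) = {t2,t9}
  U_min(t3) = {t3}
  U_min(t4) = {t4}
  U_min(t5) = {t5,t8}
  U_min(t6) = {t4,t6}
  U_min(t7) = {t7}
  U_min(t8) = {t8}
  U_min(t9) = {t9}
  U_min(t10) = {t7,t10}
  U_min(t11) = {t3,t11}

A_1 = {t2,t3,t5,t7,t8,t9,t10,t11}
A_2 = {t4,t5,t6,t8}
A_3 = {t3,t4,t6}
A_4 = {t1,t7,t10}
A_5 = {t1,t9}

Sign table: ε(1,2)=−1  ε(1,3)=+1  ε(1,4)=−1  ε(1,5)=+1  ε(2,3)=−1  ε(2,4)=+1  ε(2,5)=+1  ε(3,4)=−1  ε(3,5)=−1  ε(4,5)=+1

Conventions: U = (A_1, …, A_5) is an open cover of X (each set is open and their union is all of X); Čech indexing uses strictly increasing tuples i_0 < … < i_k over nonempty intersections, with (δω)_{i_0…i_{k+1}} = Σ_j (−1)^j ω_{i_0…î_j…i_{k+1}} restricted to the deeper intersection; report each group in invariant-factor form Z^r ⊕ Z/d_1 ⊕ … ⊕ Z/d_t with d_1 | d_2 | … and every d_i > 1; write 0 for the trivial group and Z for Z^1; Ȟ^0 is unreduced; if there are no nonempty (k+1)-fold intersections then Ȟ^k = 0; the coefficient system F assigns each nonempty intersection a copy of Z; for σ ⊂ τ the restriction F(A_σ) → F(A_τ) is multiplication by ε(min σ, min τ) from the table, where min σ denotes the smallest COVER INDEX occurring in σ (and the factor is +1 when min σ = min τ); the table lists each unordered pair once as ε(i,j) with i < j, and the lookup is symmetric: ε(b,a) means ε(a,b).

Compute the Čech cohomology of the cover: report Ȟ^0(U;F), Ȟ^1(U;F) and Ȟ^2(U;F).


intersection data:
  A12={t5,t8} A13={t3} A14={t7,t10} A15={t9} A23={t4,t6} A45={t1}
C dims 5,6; δ0: rk 5, SNF 1^4·2
Ȟ^0 = (5 − 5) − 0 = 0, so Ȟ^0 ≅ 0
Ȟ^1 = (6 − 0) − 5 = 1 plus torsion [2], so Ȟ^1 ≅ Z ⊕ Z/2
Ȟ^2 = (0 − 0) − 0 = 0, so Ȟ^2 ≅ 0

Ȟ^0(U;F) ≅ 0; Ȟ^1(U;F) ≅ Z ⊕ Z/2; Ȟ^2(U;F) ≅ 0


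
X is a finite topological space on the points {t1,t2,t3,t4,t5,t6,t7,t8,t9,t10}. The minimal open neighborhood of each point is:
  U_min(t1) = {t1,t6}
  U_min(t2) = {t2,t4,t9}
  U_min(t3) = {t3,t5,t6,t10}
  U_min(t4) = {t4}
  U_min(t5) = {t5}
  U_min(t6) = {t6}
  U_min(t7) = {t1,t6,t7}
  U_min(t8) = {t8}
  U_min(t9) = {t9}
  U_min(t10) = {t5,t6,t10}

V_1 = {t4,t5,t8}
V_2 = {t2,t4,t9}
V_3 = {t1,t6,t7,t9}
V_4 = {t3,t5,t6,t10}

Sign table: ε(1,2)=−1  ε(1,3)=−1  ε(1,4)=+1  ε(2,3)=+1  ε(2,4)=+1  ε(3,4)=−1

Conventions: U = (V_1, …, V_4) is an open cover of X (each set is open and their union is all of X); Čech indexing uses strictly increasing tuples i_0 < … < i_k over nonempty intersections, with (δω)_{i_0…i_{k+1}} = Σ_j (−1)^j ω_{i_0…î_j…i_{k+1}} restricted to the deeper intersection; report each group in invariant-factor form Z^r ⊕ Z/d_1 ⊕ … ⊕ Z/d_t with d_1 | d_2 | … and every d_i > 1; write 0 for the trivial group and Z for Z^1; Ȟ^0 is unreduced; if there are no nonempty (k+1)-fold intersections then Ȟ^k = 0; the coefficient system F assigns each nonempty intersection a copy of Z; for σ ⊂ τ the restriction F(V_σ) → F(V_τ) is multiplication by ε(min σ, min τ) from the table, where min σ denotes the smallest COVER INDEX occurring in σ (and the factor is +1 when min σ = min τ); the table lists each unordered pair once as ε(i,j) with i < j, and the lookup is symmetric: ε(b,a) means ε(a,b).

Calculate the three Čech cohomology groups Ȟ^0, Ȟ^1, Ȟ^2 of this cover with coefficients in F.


Ȟ^0 = Z,  Ȟ^1 = Z,  Ȟ^2 = 0

nonempty overlaps:
  V12={t4} V14={t5} V23={t9} V34={t6}
C dims 4,4; δ0: rk 3, SNF 1^3
degree 0: 4−3−0 = 1 → Ȟ^0 ≅ Z
degree 1: 4−0−3 = 1 → Ȟ^1 ≅ Z
degree 2: 0−0−0 = 0 → Ȟ^2 ≅ 0


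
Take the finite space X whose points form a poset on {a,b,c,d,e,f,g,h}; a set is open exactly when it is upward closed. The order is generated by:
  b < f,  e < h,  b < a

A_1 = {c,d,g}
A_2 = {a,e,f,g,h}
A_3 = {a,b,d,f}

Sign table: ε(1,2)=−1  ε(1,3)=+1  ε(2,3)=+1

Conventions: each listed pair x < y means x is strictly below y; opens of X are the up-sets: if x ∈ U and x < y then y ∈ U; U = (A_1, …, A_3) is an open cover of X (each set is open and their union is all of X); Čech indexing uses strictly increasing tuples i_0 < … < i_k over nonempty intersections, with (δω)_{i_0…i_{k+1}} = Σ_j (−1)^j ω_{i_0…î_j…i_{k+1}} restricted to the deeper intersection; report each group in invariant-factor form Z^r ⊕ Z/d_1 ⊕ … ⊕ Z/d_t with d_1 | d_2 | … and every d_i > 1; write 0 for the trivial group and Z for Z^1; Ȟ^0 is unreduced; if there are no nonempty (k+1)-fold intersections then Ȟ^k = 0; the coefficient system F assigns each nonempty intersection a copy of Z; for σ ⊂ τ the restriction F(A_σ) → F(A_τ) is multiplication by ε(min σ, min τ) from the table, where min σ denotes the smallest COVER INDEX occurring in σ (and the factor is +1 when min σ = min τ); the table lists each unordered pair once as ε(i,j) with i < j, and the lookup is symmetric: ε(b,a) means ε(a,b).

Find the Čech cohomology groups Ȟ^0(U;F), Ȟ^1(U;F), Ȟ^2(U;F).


Ȟ^0(U;F) ≅ 0,  Ȟ^1(U;F) ≅ Z/2,  Ȟ^2(U;F) ≅ 0

nonempty intersections:
  A12={g} A13={d} A23={a,f}
C dims 3,3; δ0: rk 3, SNF 1^2·2
Ȟ^0: (3−3)−0=0 ⇒ 0
Ȟ^1: (3−0)−3=0 plus torsion [2] ⇒ Z/2
Ȟ^2: (0−0)−0=0 ⇒ 0


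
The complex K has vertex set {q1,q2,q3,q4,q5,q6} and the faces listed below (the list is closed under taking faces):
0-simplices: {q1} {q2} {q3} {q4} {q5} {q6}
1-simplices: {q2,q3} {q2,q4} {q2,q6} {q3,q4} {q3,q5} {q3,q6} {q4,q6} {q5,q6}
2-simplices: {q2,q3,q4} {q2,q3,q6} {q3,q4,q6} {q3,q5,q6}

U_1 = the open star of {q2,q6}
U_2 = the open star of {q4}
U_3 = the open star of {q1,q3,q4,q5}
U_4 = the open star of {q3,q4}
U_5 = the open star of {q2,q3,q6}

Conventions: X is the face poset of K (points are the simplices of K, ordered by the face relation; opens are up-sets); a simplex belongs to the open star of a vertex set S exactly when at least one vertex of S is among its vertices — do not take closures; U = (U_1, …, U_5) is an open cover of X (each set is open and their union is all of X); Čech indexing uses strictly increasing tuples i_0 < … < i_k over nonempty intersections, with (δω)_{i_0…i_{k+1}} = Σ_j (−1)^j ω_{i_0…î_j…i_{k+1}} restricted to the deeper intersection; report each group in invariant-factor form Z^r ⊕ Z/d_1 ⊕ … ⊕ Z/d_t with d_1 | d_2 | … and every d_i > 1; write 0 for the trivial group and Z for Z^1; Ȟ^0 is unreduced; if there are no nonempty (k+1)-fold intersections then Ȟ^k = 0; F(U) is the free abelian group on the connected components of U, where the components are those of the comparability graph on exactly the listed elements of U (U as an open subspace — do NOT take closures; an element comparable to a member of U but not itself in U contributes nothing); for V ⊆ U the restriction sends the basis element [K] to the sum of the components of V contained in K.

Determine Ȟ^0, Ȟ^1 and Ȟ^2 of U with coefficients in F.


Ȟ^0 ≅ Z^2, Ȟ^1 ≅ 0, Ȟ^2 ≅ 0

intersection data:
  U1={{q2},{q6},{q2,q3},{q2,q4},{q2,q6},{q3,q6},{q4,q6},{q5,q6},{q2,q3,q4},{q2,q3,q6},{q3,q4,q6},{q3,q5,q6}} U2={{q4},{q2,q4},{q3,q4},{q4,q6},{q2,q3,q4},{q3,q4,q6}} U3={{q1},{q3},{q4},{q5},{q2,q3},{q2,q4},{q3,q4},{q3,q5},{q3,q6},{q4,q6},{q5,q6},{q2,q3,q4},{q2,q3,q6},{q3,q4,q6},{q3,q5,q6}} U4={{q3},{q4},{q2,q3},{q2,q4},{q3,q4},{q3,q5},{q3,q6},{q4,q6},{q2,q3,q4},{q2,q3,q6},{q3,q4,q6},{q3,q5,q6}} U5={{q2},{q3},{q6},{q2,q3},{q2,q4},{q2,q6},{q3,q4},{q3,q5},{q3,q6},{q4,q6},{q5,q6},{q2,q3,q4},{q2,q3,q6},{q3,q4,q6},{q3,q5,q6}}
  U12={{q2,q4},{q4,q6},{q2,q3,q4},{q3,q4,q6}} U13={{q2,q3},{q2,q4},{q3,q6},{q4,q6},{q5,q6},{q2,q3,q4},{q2,q3,q6},{q3,q4,q6},{q3,q5,q6}} U14={{q2,q3},{q2,q4},{q3,q6},{q4,q6},{q2,q3,q4},{q2,q3,q6},{q3,q4,q6},{q3,q5,q6}} U15={{q2},{q6},{q2,q3},{q2,q4},{q2,q6},{q3,q6},{q4,q6},{q5,q6},{q2,q3,q4},{q2,q3,q6},{q3,q4,q6},{q3,q5,q6}} U23={{q4},{q2,q4},{q3,q4},{q4,q6},{q2,q3,q4},{q3,q4,q6}} U24={{q4},{q2,q4},{q3,q4},{q4,q6},{q2,q3,q4},{q3,q4,q6}} U25={{q2,q4},{q3,q4},{q4,q6},{q2,q3,q4},{q3,q4,q6}} U34={{q3},{q4},{q2,q3},{q2,q4},{q3,q4},{q3,q5},{q3,q6},{q4,q6},{q2,q3,q4},{q2,q3,q6},{q3,q4,q6},{q3,q5,q6}} U35={{q3},{q2,q3},{q2,q4},{q3,q4},{q3,q5},{q3,q6},{q4,q6},{q5,q6},{q2,q3,q4},{q2,q3,q6},{q3,q4,q6},{q3,q5,q6}} U45={{q3},{q2,q3},{q2,q4},{q3,q4},{q3,q5},{q3,q6},{q4,q6},{q2,q3,q4},{q2,q3,q6},{q3,q4,q6},{q3,q5,q6}}
  U123={{q2,q4},{q4,q6},{q2,q3,q4},{q3,q4,q6}} U124={{q2,q4},{q4,q6},{q2,q3,q4},{q3,q4,q6}} U125={{q2,q4},{q4,q6},{q2,q3,q4},{q3,q4,q6}} U134={{q2,q3},{q2,q4},{q3,q6},{q4,q6},{q2,q3,q4},{q2,q3,q6},{q3,q4,q6},{q3,q5,q6}} U135={{q2,q3},{q2,q4},{q3,q6},{q4,q6},{q5,q6},{q2,q3,q4},{q2,q3,q6},{q3,q4,q6},{q3,q5,q6}} U145={{q2,q3},{q2,q4},{q3,q6},{q4,q6},{q2,q3,q4},{q2,q3,q6},{q3,q4,q6},{q3,q5,q6}} U234={{q4},{q2,q4},{q3,q4},{q4,q6},{q2,q3,q4},{q3,q4,q6}} U235={{q2,q4},{q3,q4},{q4,q6},{q2,q3,q4},{q3,q4,q6}} U245={{q2,q4},{q3,q4},{q4,q6},{q2,q3,q4},{q3,q4,q6}} U345={{q3},{q2,q3},{q2,q4},{q3,q4},{q3,q5},{q3,q6},{q4,q6},{q2,q3,q4},{q2,q3,q6},{q3,q4,q6},{q3,q5,q6}}
  U1234={{q2,q4},{q4,q6},{q2,q3,q4},{q3,q4,q6}} U1235={{q2,q4},{q4,q6},{q2,q3,q4},{q3,q4,q6}} U1245={{q2,q4},{q4,q6},{q2,q3,q4},{q3,q4,q6}} U1345={{q2,q3},{q2,q4},{q3,q6},{q4,q6},{q2,q3,q4},{q2,q3,q6},{q3,q4,q6},{q3,q5,q6}} U2345={{q2,q4},{q3,q4},{q4,q6},{q2,q3,q4},{q3,q4,q6}}
  U12345={{q2,q4},{q4,q6},{q2,q3,q4},{q3,q4,q6}}
components per intersection:
  U1: {{q2},{q6},{q2,q3},{q2,q4},{q2,q6},{q3,q6},{q4,q6},{q5,q6},{q2,q3,q4},{q2,q3,q6},{q3,q4,q6},{q3,q5,q6}}
  U2: {{q4},{q2,q4},{q3,q4},{q4,q6},{q2,q3,q4},{q3,q4,q6}}
  U3: {{q1}} {{q3},{q4},{q5},{q2,q3},{q2,q4},{q3,q4},{q3,q5},{q3,q6},{q4,q6},{q5,q6},{q2,q3,q4},{q2,q3,q6},{q3,q4,q6},{q3,q5,q6}}
  U4: {{q3},{q4},{q2,q3},{q2,q4},{q3,q4},{q3,q5},{q3,q6},{q4,q6},{q2,q3,q4},{q2,q3,q6},{q3,q4,q6},{q3,q5,q6}}
  U5: {{q2},{q3},{q6},{q2,q3},{q2,q4},{q2,q6},{q3,q4},{q3,q5},{q3,q6},{q4,q6},{q5,q6},{q2,q3,q4},{q2,q3,q6},{q3,q4,q6},{q3,q5,q6}}
  U12: {{q2,q4},{q2,q3,q4}} {{q4,q6},{q3,q4,q6}}
  U13: {{q2,q3},{q2,q4},{q3,q6},{q4,q6},{q5,q6},{q2,q3,q4},{q2,q3,q6},{q3,q4,q6},{q3,q5,q6}}
  U14: {{q2,q3},{q2,q4},{q3,q6},{q4,q6},{q2,q3,q4},{q2,q3,q6},{q3,q4,q6},{q3,q5,q6}}
  U15: {{q2},{q6},{q2,q3},{q2,q4},{q2,q6},{q3,q6},{q4,q6},{q5,q6},{q2,q3,q4},{q2,q3,q6},{q3,q4,q6},{q3,q5,q6}}
  U23: {{q4},{q2,q4},{q3,q4},{q4,q6},{q2,q3,q4},{q3,q4,q6}}
  U24: {{q4},{q2,q4},{q3,q4},{q4,q6},{q2,q3,q4},{q3,q4,q6}}
  U25: {{q2,q4},{q3,q4},{q4,q6},{q2,q3,q4},{q3,q4,q6}}
  U34: {{q3},{q4},{q2,q3},{q2,q4},{q3,q4},{q3,q5},{q3,q6},{q4,q6},{q2,q3,q4},{q2,q3,q6},{q3,q4,q6},{q3,q5,q6}}
  U35: {{q3},{q2,q3},{q2,q4},{q3,q4},{q3,q5},{q3,q6},{q4,q6},{q5,q6},{q2,q3,q4},{q2,q3,q6},{q3,q4,q6},{q3,q5,q6}}
  U45: {{q3},{q2,q3},{q2,q4},{q3,q4},{q3,q5},{q3,q6},{q4,q6},{q2,q3,q4},{q2,q3,q6},{q3,q4,q6},{q3,q5,q6}}
  U123: {{q2,q4},{q2,q3,q4}} {{q4,q6},{q3,q4,q6}}
  U124: {{q2,q4},{q2,q3,q4}} {{q4,q6},{q3,q4,q6}}
  U125: {{q2,q4},{q2,q3,q4}} {{q4,q6},{q3,q4,q6}}
  U134: {{q2,q3},{q2,q4},{q3,q6},{q4,q6},{q2,q3,q4},{q2,q3,q6},{q3,q4,q6},{q3,q5,q6}}
  U135: {{q2,q3},{q2,q4},{q3,q6},{q4,q6},{q5,q6},{q2,q3,q4},{q2,q3,q6},{q3,q4,q6},{q3,q5,q6}}
  U145: {{q2,q3},{q2,q4},{q3,q6},{q4,q6},{q2,q3,q4},{q2,q3,q6},{q3,q4,q6},{q3,q5,q6}}
  U234: {{q4},{q2,q4},{q3,q4},{q4,q6},{q2,q3,q4},{q3,q4,q6}}
  U235: {{q2,q4},{q3,q4},{q4,q6},{q2,q3,q4},{q3,q4,q6}}
  U245: {{q2,q4},{q3,q4},{q4,q6},{q2,q3,q4},{q3,q4,q6}}
  U345: {{q3},{q2,q3},{q2,q4},{q3,q4},{q3,q5},{q3,q6},{q4,q6},{q2,q3,q4},{q2,q3,q6},{q3,q4,q6},{q3,q5,q6}}
  U1234: {{q2,q4},{q2,q3,q4}} {{q4,q6},{q3,q4,q6}}
  U1235: {{q2,q4},{q2,q3,q4}} {{q4,q6},{q3,q4,q6}}
  U1245: {{q2,q4},{q2,q3,q4}} {{q4,q6},{q3,q4,q6}}
  U1345: {{q2,q3},{q2,q4},{q3,q6},{q4,q6},{q2,q3,q4},{q2,q3,q6},{q3,q4,q6},{q3,q5,q6}}
  U2345: {{q2,q4},{q3,q4},{q4,q6},{q2,q3,q4},{q3,q4,q6}}
  U12345: {{q2,q4},{q2,q3,q4}} {{q4,q6},{q3,q4,q6}}
C dims 6,11,13,8; δ0: rk 4, SNF 1^4; δ1: rk 7, SNF 1^7; δ2: rk 6, SNF 1^6
Ȟ^0 = (6 − 4) − 0 = 2, so Ȟ^0 ≅ Z^2
Ȟ^1 = (11 − 7) − 4 = 0, so Ȟ^1 ≅ 0
Ȟ^2 = (13 − 6) − 7 = 0, so Ȟ^2 ≅ 0


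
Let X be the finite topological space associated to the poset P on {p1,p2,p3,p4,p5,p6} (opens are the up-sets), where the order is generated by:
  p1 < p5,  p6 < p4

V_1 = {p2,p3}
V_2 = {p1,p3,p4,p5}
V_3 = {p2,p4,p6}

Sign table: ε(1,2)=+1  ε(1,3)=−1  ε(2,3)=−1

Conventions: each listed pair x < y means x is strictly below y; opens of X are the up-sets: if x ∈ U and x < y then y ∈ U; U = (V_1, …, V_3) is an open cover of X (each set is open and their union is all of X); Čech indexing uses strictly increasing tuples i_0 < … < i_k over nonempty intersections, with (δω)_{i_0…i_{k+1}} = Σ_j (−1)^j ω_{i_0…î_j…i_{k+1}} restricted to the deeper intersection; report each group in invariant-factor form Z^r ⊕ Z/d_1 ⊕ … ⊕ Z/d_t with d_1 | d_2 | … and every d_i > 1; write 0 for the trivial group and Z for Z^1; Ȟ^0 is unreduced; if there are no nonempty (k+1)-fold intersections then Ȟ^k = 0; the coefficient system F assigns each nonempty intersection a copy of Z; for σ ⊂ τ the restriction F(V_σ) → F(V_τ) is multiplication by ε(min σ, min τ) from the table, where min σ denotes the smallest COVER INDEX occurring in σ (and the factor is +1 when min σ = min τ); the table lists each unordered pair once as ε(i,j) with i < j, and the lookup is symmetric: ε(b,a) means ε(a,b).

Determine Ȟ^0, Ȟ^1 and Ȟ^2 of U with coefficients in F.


nonempty overlaps:
  V12={p3} V13={p2} V23={p4}
C dims 3,3; δ0: rk 2, SNF 1^2
degree 0: 3−2−0 = 1 → Ȟ^0 ≅ Z
degree 1: 3−0−2 = 1 → Ȟ^1 ≅ Z
degree 2: 0−0−0 = 0 → Ȟ^2 ≅ 0

Ȟ^0 = Z, Ȟ^1 = Z, Ȟ^2 = 0


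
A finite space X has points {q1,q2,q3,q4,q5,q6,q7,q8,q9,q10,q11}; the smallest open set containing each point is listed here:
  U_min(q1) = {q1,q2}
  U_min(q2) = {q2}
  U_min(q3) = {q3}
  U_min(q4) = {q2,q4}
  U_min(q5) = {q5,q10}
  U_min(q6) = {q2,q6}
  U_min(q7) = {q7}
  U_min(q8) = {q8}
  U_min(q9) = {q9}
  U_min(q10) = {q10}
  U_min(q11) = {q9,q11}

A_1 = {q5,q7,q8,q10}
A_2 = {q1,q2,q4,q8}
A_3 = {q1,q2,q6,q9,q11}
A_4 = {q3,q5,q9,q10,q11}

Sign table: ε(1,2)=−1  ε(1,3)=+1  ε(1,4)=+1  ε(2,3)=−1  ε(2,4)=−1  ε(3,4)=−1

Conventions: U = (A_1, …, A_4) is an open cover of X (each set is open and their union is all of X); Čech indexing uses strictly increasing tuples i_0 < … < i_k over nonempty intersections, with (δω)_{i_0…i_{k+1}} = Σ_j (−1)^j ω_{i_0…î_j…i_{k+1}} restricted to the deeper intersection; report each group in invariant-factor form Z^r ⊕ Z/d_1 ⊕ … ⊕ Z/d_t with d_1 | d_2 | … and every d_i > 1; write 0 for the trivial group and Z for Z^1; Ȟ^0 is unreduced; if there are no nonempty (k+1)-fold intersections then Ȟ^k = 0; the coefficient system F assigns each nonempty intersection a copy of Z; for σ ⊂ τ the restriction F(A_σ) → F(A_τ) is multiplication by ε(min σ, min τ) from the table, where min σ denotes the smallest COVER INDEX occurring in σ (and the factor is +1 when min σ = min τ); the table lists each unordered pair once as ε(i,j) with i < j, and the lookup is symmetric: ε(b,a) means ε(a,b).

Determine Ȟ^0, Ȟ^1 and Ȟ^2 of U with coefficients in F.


Ȟ^0 ≅ 0; Ȟ^1 ≅ Z/2; Ȟ^2 ≅ 0

nerve simplices:
  A12={q8} A14={q5,q10} A23={q1,q2} A34={q9,q11}
C dims 4,4; δ0: rk 4, SNF 1^3·2
degree 0: 4−4−0 = 0 → Ȟ^0 ≅ 0
degree 1: 4−0−4 = 0 plus torsion [2] → Ȟ^1 ≅ Z/2
degree 2: 0−0−0 = 0 → Ȟ^2 ≅ 0


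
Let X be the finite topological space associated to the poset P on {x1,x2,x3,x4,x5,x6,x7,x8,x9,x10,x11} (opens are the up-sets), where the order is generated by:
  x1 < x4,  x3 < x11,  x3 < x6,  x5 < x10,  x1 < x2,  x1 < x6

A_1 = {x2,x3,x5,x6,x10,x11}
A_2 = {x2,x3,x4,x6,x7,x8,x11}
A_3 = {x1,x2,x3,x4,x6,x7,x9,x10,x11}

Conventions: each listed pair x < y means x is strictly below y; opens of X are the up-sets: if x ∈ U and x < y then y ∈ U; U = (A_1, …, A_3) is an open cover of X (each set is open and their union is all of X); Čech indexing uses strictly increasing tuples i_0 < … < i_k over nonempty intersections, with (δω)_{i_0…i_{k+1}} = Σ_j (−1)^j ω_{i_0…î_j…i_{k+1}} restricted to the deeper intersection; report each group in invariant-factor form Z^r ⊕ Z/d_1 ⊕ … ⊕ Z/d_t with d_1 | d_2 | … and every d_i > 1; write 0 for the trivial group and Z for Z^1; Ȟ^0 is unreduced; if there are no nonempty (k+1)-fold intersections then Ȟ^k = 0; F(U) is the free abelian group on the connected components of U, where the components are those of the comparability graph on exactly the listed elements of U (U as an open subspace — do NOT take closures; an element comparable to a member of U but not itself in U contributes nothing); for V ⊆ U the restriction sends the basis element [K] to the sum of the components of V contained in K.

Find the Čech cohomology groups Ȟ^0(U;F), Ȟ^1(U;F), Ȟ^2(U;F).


nonempty overlaps:
  A12={x2,x3,x6,x11} A13={x2,x3,x6,x10,x11} A23={x2,x3,x4,x6,x7,x11}
  A123={x2,x3,x6,x11}
components per intersection:
  A1: {x2} {x3,x6,x11} {x5,x10}
  A2: {x2} {x3,x6,x11} {x4} {x7} {x8}
  A3: {x1,x2,x3,x4,x6,x11} {x7} {x9} {x10}
  A12: {x2} {x3,x6,x11}
  A13: {x2} {x3,x6,x11} {x10}
  A23: {x2} {x3,x6,x11} {x4} {x7}
  A123: {x2} {x3,x6,x11}
C dims 12,9,2; δ0: rk 7, SNF 1^7; δ1: rk 2, SNF 1^2
degree 0: 12−7−0 = 5 → Ȟ^0 ≅ Z^5
degree 1: 9−2−7 = 0 → Ȟ^1 ≅ 0
degree 2: 2−0−2 = 0 → Ȟ^2 ≅ 0

Ȟ^0 = Z^5,  Ȟ^1 = 0,  Ȟ^2 = 0


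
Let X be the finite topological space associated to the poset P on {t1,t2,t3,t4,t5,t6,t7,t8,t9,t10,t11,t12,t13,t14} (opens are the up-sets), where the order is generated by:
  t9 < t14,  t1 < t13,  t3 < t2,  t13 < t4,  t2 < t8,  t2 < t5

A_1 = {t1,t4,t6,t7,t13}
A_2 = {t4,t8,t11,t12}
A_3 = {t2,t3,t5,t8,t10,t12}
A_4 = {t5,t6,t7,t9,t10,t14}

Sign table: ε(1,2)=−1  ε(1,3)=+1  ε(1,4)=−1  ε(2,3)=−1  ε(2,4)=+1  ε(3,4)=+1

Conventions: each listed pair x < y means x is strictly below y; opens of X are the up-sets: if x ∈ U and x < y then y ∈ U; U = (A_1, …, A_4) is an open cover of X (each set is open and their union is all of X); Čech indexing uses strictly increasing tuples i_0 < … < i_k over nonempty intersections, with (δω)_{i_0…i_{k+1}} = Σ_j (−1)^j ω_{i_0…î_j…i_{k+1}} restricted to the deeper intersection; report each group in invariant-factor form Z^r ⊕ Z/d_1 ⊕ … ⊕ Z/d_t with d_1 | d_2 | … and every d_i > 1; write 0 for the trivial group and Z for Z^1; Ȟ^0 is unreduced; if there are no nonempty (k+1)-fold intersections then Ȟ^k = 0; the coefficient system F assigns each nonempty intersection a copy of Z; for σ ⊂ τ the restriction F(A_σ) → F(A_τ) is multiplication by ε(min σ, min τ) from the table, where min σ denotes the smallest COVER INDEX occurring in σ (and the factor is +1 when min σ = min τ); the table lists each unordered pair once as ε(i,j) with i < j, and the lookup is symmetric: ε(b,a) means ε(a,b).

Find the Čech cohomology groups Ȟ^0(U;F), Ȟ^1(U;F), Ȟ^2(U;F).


Ȟ^0(U;F) ≅ 0; Ȟ^1(U;F) ≅ Z/2; Ȟ^2(U;F) ≅ 0

nerve of the cover:
  A12={t4} A14={t6,t7} A23={t8,t12} A34={t5,t10}
C dims 4,4; δ0: rk 4, SNF 1^3·2
Ȟ^0 = (4 − 4) − 0 = 0, so Ȟ^0 ≅ 0
Ȟ^1 = (4 − 0) − 4 = 0 plus torsion [2], so Ȟ^1 ≅ Z/2
Ȟ^2 = (0 − 0) − 0 = 0, so Ȟ^2 ≅ 0
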